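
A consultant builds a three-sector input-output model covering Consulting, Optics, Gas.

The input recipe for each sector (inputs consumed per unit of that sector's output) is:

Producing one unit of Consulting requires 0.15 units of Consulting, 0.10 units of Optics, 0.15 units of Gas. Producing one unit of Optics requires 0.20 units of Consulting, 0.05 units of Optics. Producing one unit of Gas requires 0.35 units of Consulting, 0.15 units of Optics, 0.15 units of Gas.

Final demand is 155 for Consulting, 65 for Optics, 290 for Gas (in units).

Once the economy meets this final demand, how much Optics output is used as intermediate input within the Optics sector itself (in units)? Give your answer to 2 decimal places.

z_22 = 8.73

I − A =
  [   0.85    -0.20    -0.35]
  [  -0.10     0.95    -0.15]
  [  -0.15     0.00     0.85]
Cofactors of I−A, C_ij = (−1)^(i+j)·(minor ij) (rows/columns in the sector order above):
  C_11 = (0.95)(0.85) − (-0.15)(0.00) = 0.8075
  C_12 = −[(-0.10)(0.85) − (-0.15)(-0.15)] = 0.1075
  C_13 = (-0.10)(0.00) − (0.95)(-0.15) = 0.1425
  C_21 = −[(-0.20)(0.85) − (-0.35)(0.00)] = 0.1700
  C_22 = (0.85)(0.85) − (-0.35)(-0.15) = 0.6700
  C_23 = −[(0.85)(0.00) − (-0.20)(-0.15)] = 0.0300
  C_31 = (-0.20)(-0.15) − (-0.35)(0.95) = 0.3625
  C_32 = −[(0.85)(-0.15) − (-0.35)(-0.10)] = 0.1625
  C_33 = (0.85)(0.95) − (-0.20)(-0.10) = 0.7875
det(I−A) = Σ_j (I−A)_1j·C_1j = (0.85)(0.8075) + (-0.20)(0.1075) + (-0.35)(0.1425) = 0.6150
adj(I−A) = Cᵀ =
  [ 0.8075   0.1700   0.3625]
  [ 0.1075   0.6700   0.1625]
  [ 0.1425   0.0300   0.7875]
(I − A)⁻¹ = adj(I−A) / det(I−A) ≈
  [   1.3130     0.2764     0.5894]
  [   0.1748     1.0894     0.2642]
  [   0.2317     0.0488     1.2805]
First solve x = (I − A)⁻¹ d = adj(I−A)·d / det(I−A); in particular x_2 = (0.1075·155 + 0.6700·65 + 0.1625·290) / 0.6150 = 107.3375 / 0.6150 ≈ 174.5325.
Intermediate flow from 2 to 2: z_22 = a_22 · x_2 = 0.05 × 107.3375 / 0.6150 = 5.366875 / 0.6150 ≈ 8.73.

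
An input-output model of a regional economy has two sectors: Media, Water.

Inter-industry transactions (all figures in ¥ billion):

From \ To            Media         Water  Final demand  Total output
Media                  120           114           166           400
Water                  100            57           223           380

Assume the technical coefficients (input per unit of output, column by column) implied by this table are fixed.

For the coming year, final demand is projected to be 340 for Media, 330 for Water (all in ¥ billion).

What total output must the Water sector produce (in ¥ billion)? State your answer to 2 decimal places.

Technical coefficients a_ij = z_ij / X_j:
  a_11 = 120/400 = 0.30, a_21 = 100/400 = 0.25
  a_12 = 114/380 = 0.30, a_22 = 57/380 = 0.15
I − A =
  [   0.70    -0.30]
  [  -0.25     0.85]
det(I−A) = (0.70)(0.85) − (-0.30)(-0.25) = 0.5200
adj(I−A) = [[0.85, 0.30], [0.25, 0.70]]
(I − A)⁻¹ = adj(I−A) / det(I−A) ≈
  [   1.6346     0.5769]
  [   0.4808     1.3462]
x = (I − A)⁻¹ d = adj(I−A)·d / det(I−A), with det(I−A) = 0.5200:
  x_1 = (0.85·340 + 0.30·330) / 0.5200 = 388.00 / 0.5200 ≈ 746.15
  x_2 = (0.25·340 + 0.70·330) / 0.5200 = 316.00 / 0.5200 ≈ 607.69

x_2 = 607.69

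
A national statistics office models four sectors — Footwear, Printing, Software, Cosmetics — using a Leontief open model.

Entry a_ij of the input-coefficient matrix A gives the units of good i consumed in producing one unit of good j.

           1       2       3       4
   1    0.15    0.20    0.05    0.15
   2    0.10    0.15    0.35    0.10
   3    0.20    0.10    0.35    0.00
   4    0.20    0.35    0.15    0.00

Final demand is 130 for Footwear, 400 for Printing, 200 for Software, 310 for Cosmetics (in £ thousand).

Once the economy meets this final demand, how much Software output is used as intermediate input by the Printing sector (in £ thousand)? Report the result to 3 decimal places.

z_32 = 88.145

I − A =
  [   0.85    -0.20    -0.05    -0.15]
  [  -0.10     0.85    -0.35    -0.10]
  [  -0.20    -0.10     0.65     0.00]
  [  -0.20    -0.35    -0.15     1.00]
Compute the cofactors C_ij = (−1)^(i+j)·(3×3 minor ij) of I−A; the adjugate is their transpose:
adj(I−A) = Cᵀ =
  [ 0.493250   0.171375   0.151250   0.091125]
  [ 0.151000   0.518500   0.308000   0.074500]
  [ 0.175000   0.132500   0.638000   0.039500]
  [ 0.177750   0.235625   0.233750   0.403875]
det(I−A) = Σ_j (I−A)_1j·C_1j = (0.85)(0.493250) + (-0.20)(0.151000) + (-0.05)(0.175000) + (-0.15)(0.177750) = 0.35365
(I − A)⁻¹ = adj(I−A) / det(I−A) ≈
  [   1.3947     0.4846     0.4277     0.2577]
  [   0.4270     1.4661     0.8709     0.2107]
  [   0.4948     0.3747     1.8040     0.1117]
  [   0.5026     0.6663     0.6610     1.1420]
First solve x = (I − A)⁻¹ d = adj(I−A)·d / det(I−A); in particular x_2 = (0.151000·130 + 0.518500·400 + 0.308000·200 + 0.074500·310) / 0.35365 = 311.725 / 0.35365 ≈ 881.45059.
Intermediate flow from 3 to 2: z_32 = a_32 · x_2 = 0.10 × 311.725 / 0.35365 = 31.1725 / 0.35365 ≈ 88.145.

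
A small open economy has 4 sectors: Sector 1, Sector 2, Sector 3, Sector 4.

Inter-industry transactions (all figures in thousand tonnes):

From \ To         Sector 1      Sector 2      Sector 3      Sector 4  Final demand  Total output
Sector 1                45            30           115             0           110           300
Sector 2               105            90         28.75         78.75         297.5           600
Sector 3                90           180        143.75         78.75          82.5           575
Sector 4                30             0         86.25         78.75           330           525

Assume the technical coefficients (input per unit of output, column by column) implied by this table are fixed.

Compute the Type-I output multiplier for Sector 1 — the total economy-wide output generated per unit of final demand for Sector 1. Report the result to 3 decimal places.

m_1 = 3.391

Technical coefficients a_ij = z_ij / X_j:
  a_11 = 45/300 = 0.15, a_21 = 105/300 = 0.35, a_31 = 90/300 = 0.30, a_41 = 30/300 = 0.10
  a_12 = 30/600 = 0.05, a_22 = 90/600 = 0.15, a_32 = 180/600 = 0.30, a_42 = 0/600 = 0.00
  a_13 = 115/575 = 0.20, a_23 = 28.75/575 = 0.05, a_33 = 143.75/575 = 0.25, a_43 = 86.25/575 = 0.15
  a_14 = 0/525 = 0.00, a_24 = 78.75/525 = 0.15, a_34 = 78.75/525 = 0.15, a_44 = 78.75/525 = 0.15
I − A =
  [   0.85    -0.05    -0.20     0.00]
  [  -0.35     0.85    -0.05    -0.15]
  [  -0.30    -0.30     0.75    -0.15]
  [  -0.10     0.00    -0.15     0.85]
Compute the cofactors C_ij = (−1)^(i+j)·(3×3 minor ij) of I−A; the adjugate is their transpose:
adj(I−A) = Cᵀ =
  [ 0.50325   0.08175   0.14775   0.04050]
  [ 0.24675   0.46875   0.11775   0.10350]
  [ 0.32325   0.23025   0.59850   0.14625]
  [ 0.11625   0.05025   0.12300   0.44325]
det(I−A) = Σ_j (I−A)_1j·C_1j = (0.85)(0.50325) + (-0.05)(0.24675) + (-0.20)(0.32325) + (0.00)(0.11625) = 0.350775
(I − A)⁻¹ = adj(I−A) / det(I−A) ≈
  [   1.4347     0.2331     0.4212     0.1155]
  [   0.7034     1.3363     0.3357     0.2951]
  [   0.9215     0.6564     1.7062     0.4169]
  [   0.3314     0.1433     0.3507     1.2636]
The output multiplier for sector j is the column-j sum of the Leontief inverse (I − A)⁻¹ = adj(I−A) / det(I−A).
Column 1 of adj(I−A): (0.50325, 0.24675, 0.32325, 0.11625); det(I−A) = 0.350775.
m_1 = (0.50325 + 0.24675 + 0.32325 + 0.11625) / 0.350775 = 1.1895 / 0.350775 ≈ 3.391.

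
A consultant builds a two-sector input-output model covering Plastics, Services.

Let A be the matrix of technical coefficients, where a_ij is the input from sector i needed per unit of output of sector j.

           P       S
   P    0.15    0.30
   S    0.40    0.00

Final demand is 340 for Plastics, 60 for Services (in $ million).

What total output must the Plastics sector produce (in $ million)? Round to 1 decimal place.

x_P = 490.4

I − A =
  [   0.85    -0.30]
  [  -0.40     1.00]
det(I−A) = (0.85)(1.00) − (-0.30)(-0.40) = 0.7300
adj(I−A) = [[1.00, 0.30], [0.40, 0.85]]
(I − A)⁻¹ = adj(I−A) / det(I−A) ≈
  [   1.3699     0.4110]
  [   0.5479     1.1644]
x = (I − A)⁻¹ d = adj(I−A)·d / det(I−A), with det(I−A) = 0.7300:
  x_P = (1.00·340 + 0.30·60) / 0.7300 = 358.00 / 0.7300 ≈ 490.4
  x_S = (0.40·340 + 0.85·60) / 0.7300 = 187.00 / 0.7300 ≈ 256.2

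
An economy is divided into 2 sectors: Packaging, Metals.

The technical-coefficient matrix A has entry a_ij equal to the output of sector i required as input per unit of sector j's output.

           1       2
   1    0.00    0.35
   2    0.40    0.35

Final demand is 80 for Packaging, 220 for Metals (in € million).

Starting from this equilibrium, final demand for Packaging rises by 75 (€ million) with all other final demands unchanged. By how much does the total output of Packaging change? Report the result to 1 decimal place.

Δx_1 = 95.6

I − A =
  [   1.00    -0.35]
  [  -0.40     0.65]
det(I−A) = (1.00)(0.65) − (-0.35)(-0.40) = 0.5100
adj(I−A) = [[0.65, 0.35], [0.40, 1.00]]
(I − A)⁻¹ = adj(I−A) / det(I−A) ≈
  [   1.2745     0.6863]
  [   0.7843     1.9608]
Δx = (I − A)⁻¹ Δd with Δd having +75 in the Packaging component and 0 elsewhere.
So Δx_1 = L_11 · (+75), where L_11 = adj(I−A)_11 / det(I−A) = 0.65 / 0.5100.
Δx_1 = 0.65 × (+75) / 0.5100 = 48.75 / 0.5100 ≈ 95.6.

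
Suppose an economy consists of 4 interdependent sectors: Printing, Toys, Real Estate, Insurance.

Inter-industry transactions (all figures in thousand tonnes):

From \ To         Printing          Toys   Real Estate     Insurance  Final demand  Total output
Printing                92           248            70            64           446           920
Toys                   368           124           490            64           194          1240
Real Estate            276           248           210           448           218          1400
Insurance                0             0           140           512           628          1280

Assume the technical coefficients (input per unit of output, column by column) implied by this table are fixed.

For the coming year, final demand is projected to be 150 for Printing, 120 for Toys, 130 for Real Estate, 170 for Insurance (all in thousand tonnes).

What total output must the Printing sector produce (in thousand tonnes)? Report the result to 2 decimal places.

Technical coefficients a_ij = z_ij / X_j:
  a_11 = 92/920 = 0.10, a_21 = 368/920 = 0.40, a_31 = 276/920 = 0.30, a_41 = 0/920 = 0.00
  a_12 = 248/1240 = 0.20, a_22 = 124/1240 = 0.10, a_32 = 248/1240 = 0.20, a_42 = 0/1240 = 0.00
  a_13 = 70/1400 = 0.05, a_23 = 490/1400 = 0.35, a_33 = 210/1400 = 0.15, a_43 = 140/1400 = 0.10
  a_14 = 64/1280 = 0.05, a_24 = 64/1280 = 0.05, a_34 = 448/1280 = 0.35, a_44 = 512/1280 = 0.40
I − A =
  [   0.90    -0.20    -0.05    -0.05]
  [  -0.40     0.90    -0.35    -0.05]
  [  -0.30    -0.20     0.85    -0.35]
  [   0.00     0.00    -0.10     0.60]
Compute the cofactors C_ij = (−1)^(i+j)·(3×3 minor ij) of I−A; the adjugate is their transpose:
adj(I−A) = Cᵀ =
  [ 0.3845   0.1020   0.0745   0.0840]
  [ 0.2545   0.4170   0.2075   0.1770]
  [ 0.2100   0.1440   0.4380   0.2850]
  [ 0.0350   0.0240   0.0730   0.5190]
det(I−A) = Σ_j (I−A)_1j·C_1j = (0.90)(0.3845) + (-0.20)(0.2545) + (-0.05)(0.2100) + (-0.05)(0.0350) = 0.2829
(I − A)⁻¹ = adj(I−A) / det(I−A) ≈
  [   1.3591     0.3606     0.2633     0.2969]
  [   0.8996     1.4740     0.7335     0.6257]
  [   0.7423     0.5090     1.5483     1.0074]
  [   0.1237     0.0848     0.2580     1.8346]
x = (I − A)⁻¹ d = adj(I−A)·d / det(I−A), with det(I−A) = 0.2829:
  x_1 = (0.3845·150 + 0.1020·120 + 0.0745·130 + 0.0840·170) / 0.2829 = 93.88 / 0.2829 ≈ 331.85
  x_2 = (0.2545·150 + 0.4170·120 + 0.2075·130 + 0.1770·170) / 0.2829 = 145.28 / 0.2829 ≈ 513.54
  x_3 = (0.2100·150 + 0.1440·120 + 0.4380·130 + 0.2850·170) / 0.2829 = 154.17 / 0.2829 ≈ 544.96
  x_4 = (0.0350·150 + 0.0240·120 + 0.0730·130 + 0.5190·170) / 0.2829 = 105.85 / 0.2829 ≈ 374.16

x_1 = 331.85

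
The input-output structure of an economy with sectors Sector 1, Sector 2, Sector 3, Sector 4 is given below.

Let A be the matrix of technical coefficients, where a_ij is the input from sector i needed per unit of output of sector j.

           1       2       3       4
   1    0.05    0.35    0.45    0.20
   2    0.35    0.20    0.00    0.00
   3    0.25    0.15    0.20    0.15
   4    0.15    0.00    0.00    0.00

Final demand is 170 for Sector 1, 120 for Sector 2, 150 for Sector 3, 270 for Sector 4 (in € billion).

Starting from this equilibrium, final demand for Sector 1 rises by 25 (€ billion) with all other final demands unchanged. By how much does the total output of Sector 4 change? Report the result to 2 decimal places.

I − A =
  [   0.95    -0.35    -0.45    -0.20]
  [  -0.35     0.80     0.00     0.00]
  [  -0.25    -0.15     0.80    -0.15]
  [  -0.15     0.00     0.00     1.00]
Compute the cofactors C_ij = (−1)^(i+j)·(3×3 minor ij) of I−A; the adjugate is their transpose:
adj(I−A) = Cᵀ =
  [ 0.640000   0.347500   0.360000   0.182000]
  [ 0.280000   0.613375   0.157500   0.079625]
  [ 0.270500   0.233375   0.613500   0.146125]
  [ 0.096000   0.052125   0.054000   0.396375]
det(I−A) = Σ_j (I−A)_1j·C_1j = (0.95)(0.640000) + (-0.35)(0.280000) + (-0.45)(0.270500) + (-0.20)(0.096000) = 0.369075
(I − A)⁻¹ = adj(I−A) / det(I−A) ≈
  [   1.7341     0.9415     0.9754     0.4931]
  [   0.7587     1.6619     0.4267     0.2157]
  [   0.7329     0.6323     1.6623     0.3959]
  [   0.2601     0.1412     0.1463     1.0740]
Δx = (I − A)⁻¹ Δd with Δd having +25 in the Sector 1 component and 0 elsewhere.
So Δx_4 = L_41 · (+25), where L_41 = adj(I−A)_41 / det(I−A) = 0.096000 / 0.369075.
Δx_4 = 0.096000 × (+25) / 0.369075 = 2.40 / 0.369075 ≈ 6.50.

Δx_4 = 6.50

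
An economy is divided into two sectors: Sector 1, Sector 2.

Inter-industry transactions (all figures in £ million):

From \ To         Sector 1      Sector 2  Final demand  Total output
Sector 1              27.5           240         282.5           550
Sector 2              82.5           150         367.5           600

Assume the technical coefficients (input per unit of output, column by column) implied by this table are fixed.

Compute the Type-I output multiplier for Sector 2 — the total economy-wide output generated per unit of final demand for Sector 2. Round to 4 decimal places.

Technical coefficients a_ij = z_ij / X_j:
  a_11 = 27.5/550 = 0.05, a_21 = 82.5/550 = 0.15
  a_12 = 240/600 = 0.40, a_22 = 150/600 = 0.25
I − A =
  [   0.95    -0.40]
  [  -0.15     0.75]
det(I−A) = (0.95)(0.75) − (-0.40)(-0.15) = 0.6525
adj(I−A) = [[0.75, 0.40], [0.15, 0.95]]
(I − A)⁻¹ = adj(I−A) / det(I−A) ≈
  [   1.14943     0.61303]
  [   0.22989     1.45594]
The output multiplier for sector j is the column-j sum of the Leontief inverse (I − A)⁻¹ = adj(I−A) / det(I−A).
Column 2 of adj(I−A): (0.40, 0.95); det(I−A) = 0.6525.
m_2 = (0.40 + 0.95) / 0.6525 = 1.35 / 0.6525 ≈ 2.0690.

m_2 = 2.0690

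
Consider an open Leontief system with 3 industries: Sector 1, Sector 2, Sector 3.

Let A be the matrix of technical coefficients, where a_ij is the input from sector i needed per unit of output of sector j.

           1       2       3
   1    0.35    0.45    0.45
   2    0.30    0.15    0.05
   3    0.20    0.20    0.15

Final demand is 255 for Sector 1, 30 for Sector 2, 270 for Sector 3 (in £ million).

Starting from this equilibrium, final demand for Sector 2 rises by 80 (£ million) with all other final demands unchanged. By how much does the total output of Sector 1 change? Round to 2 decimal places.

Δx_1 = 157.25

I − A =
  [   0.65    -0.45    -0.45]
  [  -0.30     0.85    -0.05]
  [  -0.20    -0.20     0.85]
Cofactors of I−A, C_ij = (−1)^(i+j)·(minor ij) (rows/columns in the sector order above):
  C_11 = (0.85)(0.85) − (-0.05)(-0.20) = 0.7125
  C_12 = −[(-0.30)(0.85) − (-0.05)(-0.20)] = 0.2650
  C_13 = (-0.30)(-0.20) − (0.85)(-0.20) = 0.2300
  C_21 = −[(-0.45)(0.85) − (-0.45)(-0.20)] = 0.4725
  C_22 = (0.65)(0.85) − (-0.45)(-0.20) = 0.4625
  C_23 = −[(0.65)(-0.20) − (-0.45)(-0.20)] = 0.2200
  C_31 = (-0.45)(-0.05) − (-0.45)(0.85) = 0.4050
  C_32 = −[(0.65)(-0.05) − (-0.45)(-0.30)] = 0.1675
  C_33 = (0.65)(0.85) − (-0.45)(-0.30) = 0.4175
det(I−A) = Σ_j (I−A)_1j·C_1j = (0.65)(0.7125) + (-0.45)(0.2650) + (-0.45)(0.2300) = 0.240375
adj(I−A) = Cᵀ =
  [ 0.7125   0.4725   0.4050]
  [ 0.2650   0.4625   0.1675]
  [ 0.2300   0.2200   0.4175]
(I − A)⁻¹ = adj(I−A) / det(I−A) ≈
  [   2.9641     1.9657     1.6849]
  [   1.1024     1.9241     0.6968]
  [   0.9568     0.9152     1.7369]
Δx = (I − A)⁻¹ Δd with Δd having +80 in the Sector 2 component and 0 elsewhere.
So Δx_1 = L_12 · (+80), where L_12 = adj(I−A)_12 / det(I−A) = 0.4725 / 0.240375.
Δx_1 = 0.4725 × (+80) / 0.240375 = 37.80 / 0.240375 ≈ 157.25.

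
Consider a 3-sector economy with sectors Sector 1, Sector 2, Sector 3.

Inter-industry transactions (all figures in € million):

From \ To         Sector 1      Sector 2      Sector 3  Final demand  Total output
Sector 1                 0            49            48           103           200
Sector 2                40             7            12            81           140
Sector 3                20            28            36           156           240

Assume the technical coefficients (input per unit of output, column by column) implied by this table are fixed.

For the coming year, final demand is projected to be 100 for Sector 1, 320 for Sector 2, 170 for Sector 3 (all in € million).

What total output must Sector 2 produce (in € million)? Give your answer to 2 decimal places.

x_2 = 420.73

Technical coefficients a_ij = z_ij / X_j:
  a_11 = 0/200 = 0.00, a_21 = 40/200 = 0.20, a_31 = 20/200 = 0.10
  a_12 = 49/140 = 0.35, a_22 = 7/140 = 0.05, a_32 = 28/140 = 0.20
  a_13 = 48/240 = 0.20, a_23 = 12/240 = 0.05, a_33 = 36/240 = 0.15
I − A =
  [   1.00    -0.35    -0.20]
  [  -0.20     0.95    -0.05]
  [  -0.10    -0.20     0.85]
Cofactors of I−A, C_ij = (−1)^(i+j)·(minor ij) (rows/columns in the sector order above):
  C_11 = (0.95)(0.85) − (-0.05)(-0.20) = 0.7975
  C_12 = −[(-0.20)(0.85) − (-0.05)(-0.10)] = 0.1750
  C_13 = (-0.20)(-0.20) − (0.95)(-0.10) = 0.1350
  C_21 = −[(-0.35)(0.85) − (-0.20)(-0.20)] = 0.3375
  C_22 = (1.00)(0.85) − (-0.20)(-0.10) = 0.8300
  C_23 = −[(1.00)(-0.20) − (-0.35)(-0.10)] = 0.2350
  C_31 = (-0.35)(-0.05) − (-0.20)(0.95) = 0.2075
  C_32 = −[(1.00)(-0.05) − (-0.20)(-0.20)] = 0.0900
  C_33 = (1.00)(0.95) − (-0.35)(-0.20) = 0.8800
det(I−A) = Σ_j (I−A)_1j·C_1j = (1.00)(0.7975) + (-0.35)(0.1750) + (-0.20)(0.1350) = 0.70925
adj(I−A) = Cᵀ =
  [ 0.7975   0.3375   0.2075]
  [ 0.1750   0.8300   0.0900]
  [ 0.1350   0.2350   0.8800]
(I − A)⁻¹ = adj(I−A) / det(I−A) ≈
  [   1.1244     0.4759     0.2926]
  [   0.2467     1.1703     0.1269]
  [   0.1903     0.3313     1.2407]
x = (I − A)⁻¹ d = adj(I−A)·d / det(I−A), with det(I−A) = 0.70925:
  x_1 = (0.7975·100 + 0.3375·320 + 0.2075·170) / 0.70925 = 223.025 / 0.70925 ≈ 314.45
  x_2 = (0.1750·100 + 0.8300·320 + 0.0900·170) / 0.70925 = 298.40 / 0.70925 ≈ 420.73
  x_3 = (0.1350·100 + 0.2350·320 + 0.8800·170) / 0.70925 = 238.30 / 0.70925 ≈ 335.99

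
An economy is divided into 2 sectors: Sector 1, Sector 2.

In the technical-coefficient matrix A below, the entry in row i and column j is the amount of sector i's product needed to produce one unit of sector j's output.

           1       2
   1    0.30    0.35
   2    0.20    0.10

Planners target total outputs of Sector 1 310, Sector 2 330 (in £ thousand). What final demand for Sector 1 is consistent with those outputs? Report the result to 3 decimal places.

d_1 = 101.500

I − A =
  [   0.70    -0.35]
  [  -0.20     0.90]
d = (I − A) x:
  d_1 = (+0.70)·310 + (-0.35)·330 = 101.500
  d_2 = (-0.20)·310 + (+0.90)·330 = 235.000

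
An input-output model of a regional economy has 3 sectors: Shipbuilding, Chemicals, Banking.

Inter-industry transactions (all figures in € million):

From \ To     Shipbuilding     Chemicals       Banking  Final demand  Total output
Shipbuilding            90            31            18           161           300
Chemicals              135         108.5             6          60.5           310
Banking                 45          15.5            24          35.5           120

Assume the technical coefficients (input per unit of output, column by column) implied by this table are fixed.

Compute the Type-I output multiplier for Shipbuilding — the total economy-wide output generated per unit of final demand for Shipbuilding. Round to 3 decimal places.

m_S = 3.268

Technical coefficients a_ij = z_ij / X_j:
  a_SS = 90/300 = 0.30, a_CS = 135/300 = 0.45, a_BS = 45/300 = 0.15
  a_SC = 31/310 = 0.10, a_CC = 108.5/310 = 0.35, a_BC = 15.5/310 = 0.05
  a_SB = 18/120 = 0.15, a_CB = 6/120 = 0.05, a_BB = 24/120 = 0.20
I − A =
  [   0.70    -0.10    -0.15]
  [  -0.45     0.65    -0.05]
  [  -0.15    -0.05     0.80]
Cofactors of I−A, C_ij = (−1)^(i+j)·(minor ij) (rows/columns in the sector order above):
  C_11 = (0.65)(0.80) − (-0.05)(-0.05) = 0.5175
  C_12 = −[(-0.45)(0.80) − (-0.05)(-0.15)] = 0.3675
  C_13 = (-0.45)(-0.05) − (0.65)(-0.15) = 0.1200
  C_21 = −[(-0.10)(0.80) − (-0.15)(-0.05)] = 0.0875
  C_22 = (0.70)(0.80) − (-0.15)(-0.15) = 0.5375
  C_23 = −[(0.70)(-0.05) − (-0.10)(-0.15)] = 0.0500
  C_31 = (-0.10)(-0.05) − (-0.15)(0.65) = 0.1025
  C_32 = −[(0.70)(-0.05) − (-0.15)(-0.45)] = 0.1025
  C_33 = (0.70)(0.65) − (-0.10)(-0.45) = 0.4100
det(I−A) = Σ_j (I−A)_1j·C_1j = (0.70)(0.5175) + (-0.10)(0.3675) + (-0.15)(0.1200) = 0.3075
adj(I−A) = Cᵀ =
  [ 0.5175   0.0875   0.1025]
  [ 0.3675   0.5375   0.1025]
  [ 0.1200   0.0500   0.4100]
(I − A)⁻¹ = adj(I−A) / det(I−A) ≈
  [   1.6829     0.2846     0.3333]
  [   1.1951     1.7480     0.3333]
  [   0.3902     0.1626     1.3333]
The output multiplier for sector j is the column-j sum of the Leontief inverse (I − A)⁻¹ = adj(I−A) / det(I−A).
Column S of adj(I−A): (0.5175, 0.3675, 0.1200); det(I−A) = 0.3075.
m_S = (0.5175 + 0.3675 + 0.1200) / 0.3075 = 1.005 / 0.3075 ≈ 3.268.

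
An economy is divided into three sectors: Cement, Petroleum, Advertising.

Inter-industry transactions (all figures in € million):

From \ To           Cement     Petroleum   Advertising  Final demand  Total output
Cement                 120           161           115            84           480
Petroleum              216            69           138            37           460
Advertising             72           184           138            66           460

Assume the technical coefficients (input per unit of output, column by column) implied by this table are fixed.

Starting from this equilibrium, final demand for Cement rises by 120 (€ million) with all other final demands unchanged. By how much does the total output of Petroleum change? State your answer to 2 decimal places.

Technical coefficients a_ij = z_ij / X_j:
  a_CC = 120/480 = 0.25, a_PC = 216/480 = 0.45, a_AC = 72/480 = 0.15
  a_CP = 161/460 = 0.35, a_PP = 69/460 = 0.15, a_AP = 184/460 = 0.40
  a_CA = 115/460 = 0.25, a_PA = 138/460 = 0.30, a_AA = 138/460 = 0.30
I − A =
  [   0.75    -0.35    -0.25]
  [  -0.45     0.85    -0.30]
  [  -0.15    -0.40     0.70]
Cofactors of I−A, C_ij = (−1)^(i+j)·(minor ij) (rows/columns in the sector order above):
  C_11 = (0.85)(0.70) − (-0.30)(-0.40) = 0.4750
  C_12 = −[(-0.45)(0.70) − (-0.30)(-0.15)] = 0.3600
  C_13 = (-0.45)(-0.40) − (0.85)(-0.15) = 0.3075
  C_21 = −[(-0.35)(0.70) − (-0.25)(-0.40)] = 0.3450
  C_22 = (0.75)(0.70) − (-0.25)(-0.15) = 0.4875
  C_23 = −[(0.75)(-0.40) − (-0.35)(-0.15)] = 0.3525
  C_31 = (-0.35)(-0.30) − (-0.25)(0.85) = 0.3175
  C_32 = −[(0.75)(-0.30) − (-0.25)(-0.45)] = 0.3375
  C_33 = (0.75)(0.85) − (-0.35)(-0.45) = 0.4800
det(I−A) = Σ_j (I−A)_1j·C_1j = (0.75)(0.4750) + (-0.35)(0.3600) + (-0.25)(0.3075) = 0.153375
adj(I−A) = Cᵀ =
  [ 0.4750   0.3450   0.3175]
  [ 0.3600   0.4875   0.3375]
  [ 0.3075   0.3525   0.4800]
(I − A)⁻¹ = adj(I−A) / det(I−A) ≈
  [   3.0970     2.2494     2.0701]
  [   2.3472     3.1785     2.2005]
  [   2.0049     2.2983     3.1296]
Δx = (I − A)⁻¹ Δd with Δd having +120 in the Cement component and 0 elsewhere.
So Δx_P = L_PC · (+120), where L_PC = adj(I−A)_PC / det(I−A) = 0.3600 / 0.153375.
Δx_P = 0.3600 × (+120) / 0.153375 = 43.20 / 0.153375 ≈ 281.66.

Δx_P = 281.66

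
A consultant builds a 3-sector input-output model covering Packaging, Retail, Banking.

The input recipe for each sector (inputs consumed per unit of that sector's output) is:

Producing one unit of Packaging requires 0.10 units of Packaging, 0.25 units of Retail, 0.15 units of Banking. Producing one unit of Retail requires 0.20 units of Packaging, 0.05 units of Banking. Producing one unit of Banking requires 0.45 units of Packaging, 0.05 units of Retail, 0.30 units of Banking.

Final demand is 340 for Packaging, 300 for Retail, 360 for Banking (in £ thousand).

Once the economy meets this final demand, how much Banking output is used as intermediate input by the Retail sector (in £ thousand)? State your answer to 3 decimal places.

z_32 = 27.744

I − A =
  [   0.90    -0.20    -0.45]
  [  -0.25     1.00    -0.05]
  [  -0.15    -0.05     0.70]
Cofactors of I−A, C_ij = (−1)^(i+j)·(minor ij) (rows/columns in the sector order above):
  C_11 = (1.00)(0.70) − (-0.05)(-0.05) = 0.6975
  C_12 = −[(-0.25)(0.70) − (-0.05)(-0.15)] = 0.1825
  C_13 = (-0.25)(-0.05) − (1.00)(-0.15) = 0.1625
  C_21 = −[(-0.20)(0.70) − (-0.45)(-0.05)] = 0.1625
  C_22 = (0.90)(0.70) − (-0.45)(-0.15) = 0.5625
  C_23 = −[(0.90)(-0.05) − (-0.20)(-0.15)] = 0.0750
  C_31 = (-0.20)(-0.05) − (-0.45)(1.00) = 0.4600
  C_32 = −[(0.90)(-0.05) − (-0.45)(-0.25)] = 0.1575
  C_33 = (0.90)(1.00) − (-0.20)(-0.25) = 0.8500
det(I−A) = Σ_j (I−A)_1j·C_1j = (0.90)(0.6975) + (-0.20)(0.1825) + (-0.45)(0.1625) = 0.518125
adj(I−A) = Cᵀ =
  [ 0.6975   0.1625   0.4600]
  [ 0.1825   0.5625   0.1575]
  [ 0.1625   0.0750   0.8500]
(I − A)⁻¹ = adj(I−A) / det(I−A) ≈
  [   1.3462     0.3136     0.8878]
  [   0.3522     1.0856     0.3040]
  [   0.3136     0.1448     1.6405]
First solve x = (I − A)⁻¹ d = adj(I−A)·d / det(I−A); in particular x_2 = (0.1825·340 + 0.5625·300 + 0.1575·360) / 0.518125 = 287.50 / 0.518125 ≈ 554.88540.
Intermediate flow from 3 to 2: z_32 = a_32 · x_2 = 0.05 × 287.50 / 0.518125 = 14.375 / 0.518125 ≈ 27.744.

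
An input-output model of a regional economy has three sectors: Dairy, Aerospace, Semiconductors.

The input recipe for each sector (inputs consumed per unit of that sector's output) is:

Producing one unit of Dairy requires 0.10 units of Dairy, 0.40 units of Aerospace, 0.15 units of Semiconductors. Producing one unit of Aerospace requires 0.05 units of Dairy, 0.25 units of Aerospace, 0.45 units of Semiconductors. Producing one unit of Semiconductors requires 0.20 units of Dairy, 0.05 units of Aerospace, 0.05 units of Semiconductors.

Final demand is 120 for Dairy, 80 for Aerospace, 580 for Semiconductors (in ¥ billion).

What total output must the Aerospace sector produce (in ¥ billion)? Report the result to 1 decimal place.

x_A = 340.6

I − A =
  [   0.90    -0.05    -0.20]
  [  -0.40     0.75    -0.05]
  [  -0.15    -0.45     0.95]
Cofactors of I−A, C_ij = (−1)^(i+j)·(minor ij) (rows/columns in the sector order above):
  C_11 = (0.75)(0.95) − (-0.05)(-0.45) = 0.6900
  C_12 = −[(-0.40)(0.95) − (-0.05)(-0.15)] = 0.3875
  C_13 = (-0.40)(-0.45) − (0.75)(-0.15) = 0.2925
  C_21 = −[(-0.05)(0.95) − (-0.20)(-0.45)] = 0.1375
  C_22 = (0.90)(0.95) − (-0.20)(-0.15) = 0.8250
  C_23 = −[(0.90)(-0.45) − (-0.05)(-0.15)] = 0.4125
  C_31 = (-0.05)(-0.05) − (-0.20)(0.75) = 0.1525
  C_32 = −[(0.90)(-0.05) − (-0.20)(-0.40)] = 0.1250
  C_33 = (0.90)(0.75) − (-0.05)(-0.40) = 0.6550
det(I−A) = Σ_j (I−A)_1j·C_1j = (0.90)(0.6900) + (-0.05)(0.3875) + (-0.20)(0.2925) = 0.543125
adj(I−A) = Cᵀ =
  [ 0.6900   0.1375   0.1525]
  [ 0.3875   0.8250   0.1250]
  [ 0.2925   0.4125   0.6550]
(I − A)⁻¹ = adj(I−A) / det(I−A) ≈
  [   1.2704     0.2532     0.2808]
  [   0.7135     1.5190     0.2301]
  [   0.5386     0.7595     1.2060]
x = (I − A)⁻¹ d = adj(I−A)·d / det(I−A), with det(I−A) = 0.543125:
  x_D = (0.6900·120 + 0.1375·80 + 0.1525·580) / 0.543125 = 182.25 / 0.543125 ≈ 335.6
  x_A = (0.3875·120 + 0.8250·80 + 0.1250·580) / 0.543125 = 185.00 / 0.543125 ≈ 340.6
  x_S = (0.2925·120 + 0.4125·80 + 0.6550·580) / 0.543125 = 448.00 / 0.543125 ≈ 824.9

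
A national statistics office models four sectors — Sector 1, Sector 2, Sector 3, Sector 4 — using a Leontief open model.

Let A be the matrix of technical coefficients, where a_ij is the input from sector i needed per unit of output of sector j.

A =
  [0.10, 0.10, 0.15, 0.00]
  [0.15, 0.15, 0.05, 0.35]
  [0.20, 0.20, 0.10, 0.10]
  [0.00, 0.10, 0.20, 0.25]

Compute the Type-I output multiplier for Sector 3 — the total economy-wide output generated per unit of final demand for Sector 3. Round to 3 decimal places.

m_3 = 2.153

I − A =
  [   0.90    -0.10    -0.15     0.00]
  [  -0.15     0.85    -0.05    -0.35]
  [  -0.20    -0.20     0.90    -0.10]
  [   0.00    -0.10    -0.20     0.75]
Compute the cofactors C_ij = (−1)^(i+j)·(3×3 minor ij) of I−A; the adjugate is their transpose:
adj(I−A) = Cᵀ =
  [ 0.503250   0.089500   0.101125   0.055250]
  [ 0.119750   0.567000   0.113625   0.279750]
  [ 0.144500   0.159000   0.531000   0.145000]
  [ 0.054500   0.118000   0.156750   0.635000]
det(I−A) = Σ_j (I−A)_1j·C_1j = (0.90)(0.503250) + (-0.10)(0.119750) + (-0.15)(0.144500) + (0.00)(0.054500) = 0.419275
(I − A)⁻¹ = adj(I−A) / det(I−A) ≈
  [   1.2003     0.2135     0.2412     0.1318]
  [   0.2856     1.3523     0.2710     0.6672]
  [   0.3446     0.3792     1.2665     0.3458]
  [   0.1300     0.2814     0.3739     1.5145]
The output multiplier for sector j is the column-j sum of the Leontief inverse (I − A)⁻¹ = adj(I−A) / det(I−A).
Column 3 of adj(I−A): (0.101125, 0.113625, 0.531000, 0.156750); det(I−A) = 0.419275.
m_3 = (0.101125 + 0.113625 + 0.531000 + 0.156750) / 0.419275 = 0.9025 / 0.419275 ≈ 2.153.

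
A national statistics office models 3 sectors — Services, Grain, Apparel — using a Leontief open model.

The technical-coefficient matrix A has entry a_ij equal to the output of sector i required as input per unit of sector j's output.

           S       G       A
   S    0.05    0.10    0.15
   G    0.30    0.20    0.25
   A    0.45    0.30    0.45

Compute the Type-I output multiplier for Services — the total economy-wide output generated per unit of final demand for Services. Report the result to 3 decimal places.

I − A =
  [   0.95    -0.10    -0.15]
  [  -0.30     0.80    -0.25]
  [  -0.45    -0.30     0.55]
Cofactors of I−A, C_ij = (−1)^(i+j)·(minor ij) (rows/columns in the sector order above):
  C_11 = (0.80)(0.55) − (-0.25)(-0.30) = 0.3650
  C_12 = −[(-0.30)(0.55) − (-0.25)(-0.45)] = 0.2775
  C_13 = (-0.30)(-0.30) − (0.80)(-0.45) = 0.4500
  C_21 = −[(-0.10)(0.55) − (-0.15)(-0.30)] = 0.1000
  C_22 = (0.95)(0.55) − (-0.15)(-0.45) = 0.4550
  C_23 = −[(0.95)(-0.30) − (-0.10)(-0.45)] = 0.3300
  C_31 = (-0.10)(-0.25) − (-0.15)(0.80) = 0.1450
  C_32 = −[(0.95)(-0.25) − (-0.15)(-0.30)] = 0.2825
  C_33 = (0.95)(0.80) − (-0.10)(-0.30) = 0.7300
det(I−A) = Σ_j (I−A)_1j·C_1j = (0.95)(0.3650) + (-0.10)(0.2775) + (-0.15)(0.4500) = 0.2515
adj(I−A) = Cᵀ =
  [ 0.3650   0.1000   0.1450]
  [ 0.2775   0.4550   0.2825]
  [ 0.4500   0.3300   0.7300]
(I − A)⁻¹ = adj(I−A) / det(I−A) ≈
  [   1.4513     0.3976     0.5765]
  [   1.1034     1.8091     1.1233]
  [   1.7893     1.3121     2.9026]
The output multiplier for sector j is the column-j sum of the Leontief inverse (I − A)⁻¹ = adj(I−A) / det(I−A).
Column S of adj(I−A): (0.3650, 0.2775, 0.4500); det(I−A) = 0.2515.
m_S = (0.3650 + 0.2775 + 0.4500) / 0.2515 = 1.0925 / 0.2515 ≈ 4.344.

m_S = 4.344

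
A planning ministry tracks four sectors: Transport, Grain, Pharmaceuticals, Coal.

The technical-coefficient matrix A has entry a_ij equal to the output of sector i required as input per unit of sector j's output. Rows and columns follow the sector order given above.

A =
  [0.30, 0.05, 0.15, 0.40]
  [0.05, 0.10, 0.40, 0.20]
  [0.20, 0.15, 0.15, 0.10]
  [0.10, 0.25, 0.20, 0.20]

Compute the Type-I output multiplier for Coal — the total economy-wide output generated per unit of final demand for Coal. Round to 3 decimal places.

m_4 = 4.371

I − A =
  [   0.70    -0.05    -0.15    -0.40]
  [  -0.05     0.90    -0.40    -0.20]
  [  -0.20    -0.15     0.85    -0.10]
  [  -0.10    -0.25    -0.20     0.80]
Compute the cofactors C_ij = (−1)^(i+j)·(3×3 minor ij) of I−A; the adjugate is their transpose:
adj(I−A) = Cᵀ =
  [ 0.487500   0.151750   0.230500   0.310500]
  [ 0.126000   0.386500   0.249000   0.190750]
  [ 0.153250   0.124000   0.425000   0.160750]
  [ 0.138625   0.170750   0.212875   0.459250]
det(I−A) = Σ_j (I−A)_1j·C_1j = (0.70)(0.487500) + (-0.05)(0.126000) + (-0.15)(0.153250) + (-0.40)(0.138625) = 0.2565125
(I − A)⁻¹ = adj(I−A) / det(I−A) ≈
  [   1.9005     0.5916     0.8986     1.2105]
  [   0.4912     1.5067     0.9707     0.7436]
  [   0.5974     0.4834     1.6568     0.6267]
  [   0.5404     0.6657     0.8299     1.7904]
The output multiplier for sector j is the column-j sum of the Leontief inverse (I − A)⁻¹ = adj(I−A) / det(I−A).
Column 4 of adj(I−A): (0.310500, 0.190750, 0.160750, 0.459250); det(I−A) = 0.2565125.
m_4 = (0.310500 + 0.190750 + 0.160750 + 0.459250) / 0.2565125 = 1.12125 / 0.2565125 ≈ 4.371.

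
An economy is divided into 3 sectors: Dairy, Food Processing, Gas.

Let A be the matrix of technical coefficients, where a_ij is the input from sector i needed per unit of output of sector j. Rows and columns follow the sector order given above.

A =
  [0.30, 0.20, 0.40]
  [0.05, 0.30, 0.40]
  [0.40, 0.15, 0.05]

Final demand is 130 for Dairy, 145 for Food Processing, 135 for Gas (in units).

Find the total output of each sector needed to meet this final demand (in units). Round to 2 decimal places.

I − A =
  [   0.70    -0.20    -0.40]
  [  -0.05     0.70    -0.40]
  [  -0.40    -0.15     0.95]
Cofactors of I−A, C_ij = (−1)^(i+j)·(minor ij) (rows/columns in the sector order above):
  C_11 = (0.70)(0.95) − (-0.40)(-0.15) = 0.6050
  C_12 = −[(-0.05)(0.95) − (-0.40)(-0.40)] = 0.2075
  C_13 = (-0.05)(-0.15) − (0.70)(-0.40) = 0.2875
  C_21 = −[(-0.20)(0.95) − (-0.40)(-0.15)] = 0.2500
  C_22 = (0.70)(0.95) − (-0.40)(-0.40) = 0.5050
  C_23 = −[(0.70)(-0.15) − (-0.20)(-0.40)] = 0.1850
  C_31 = (-0.20)(-0.40) − (-0.40)(0.70) = 0.3600
  C_32 = −[(0.70)(-0.40) − (-0.40)(-0.05)] = 0.3000
  C_33 = (0.70)(0.70) − (-0.20)(-0.05) = 0.4800
det(I−A) = Σ_j (I−A)_1j·C_1j = (0.70)(0.6050) + (-0.20)(0.2075) + (-0.40)(0.2875) = 0.2670
adj(I−A) = Cᵀ =
  [ 0.6050   0.2500   0.3600]
  [ 0.2075   0.5050   0.3000]
  [ 0.2875   0.1850   0.4800]
(I − A)⁻¹ = adj(I−A) / det(I−A) ≈
  [   2.2659     0.9363     1.3483]
  [   0.7772     1.8914     1.1236]
  [   1.0768     0.6929     1.7978]
x = (I − A)⁻¹ d = adj(I−A)·d / det(I−A), with det(I−A) = 0.2670:
  x_D = (0.6050·130 + 0.2500·145 + 0.3600·135) / 0.2670 = 163.50 / 0.2670 ≈ 612.36
  x_F = (0.2075·130 + 0.5050·145 + 0.3000·135) / 0.2670 = 140.70 / 0.2670 ≈ 526.97
  x_G = (0.2875·130 + 0.1850·145 + 0.4800·135) / 0.2670 = 129.00 / 0.2670 ≈ 483.15

x_D = 612.36, x_F = 526.97, x_G = 483.15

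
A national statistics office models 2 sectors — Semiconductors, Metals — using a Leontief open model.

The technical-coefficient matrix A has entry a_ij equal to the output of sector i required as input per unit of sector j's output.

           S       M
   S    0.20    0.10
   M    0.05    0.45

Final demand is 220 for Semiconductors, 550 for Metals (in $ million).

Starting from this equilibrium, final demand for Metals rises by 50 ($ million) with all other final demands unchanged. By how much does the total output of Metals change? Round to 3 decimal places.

I − A =
  [   0.80    -0.10]
  [  -0.05     0.55]
det(I−A) = (0.80)(0.55) − (-0.10)(-0.05) = 0.4350
adj(I−A) = [[0.55, 0.10], [0.05, 0.80]]
(I − A)⁻¹ = adj(I−A) / det(I−A) ≈
  [   1.2644     0.2299]
  [   0.1149     1.8391]
Δx = (I − A)⁻¹ Δd with Δd having +50 in the Metals component and 0 elsewhere.
So Δx_M = L_MM · (+50), where L_MM = adj(I−A)_MM / det(I−A) = 0.80 / 0.4350.
Δx_M = 0.80 × (+50) / 0.4350 = 40.00 / 0.4350 ≈ 91.954.

Δx_M = 91.954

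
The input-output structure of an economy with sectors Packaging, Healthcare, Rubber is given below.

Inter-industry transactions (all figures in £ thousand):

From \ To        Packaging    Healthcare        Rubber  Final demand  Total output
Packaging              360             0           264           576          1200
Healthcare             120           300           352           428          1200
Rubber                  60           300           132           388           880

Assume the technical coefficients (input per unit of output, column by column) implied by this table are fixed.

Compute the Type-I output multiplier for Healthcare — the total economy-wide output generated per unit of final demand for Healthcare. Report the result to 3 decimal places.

m_2 = 2.322

Technical coefficients a_ij = z_ij / X_j:
  a_11 = 360/1200 = 0.30, a_21 = 120/1200 = 0.10, a_31 = 60/1200 = 0.05
  a_12 = 0/1200 = 0.00, a_22 = 300/1200 = 0.25, a_32 = 300/1200 = 0.25
  a_13 = 264/880 = 0.30, a_23 = 352/880 = 0.40, a_33 = 132/880 = 0.15
I − A =
  [   0.70     0.00    -0.30]
  [  -0.10     0.75    -0.40]
  [  -0.05    -0.25     0.85]
Cofactors of I−A, C_ij = (−1)^(i+j)·(minor ij) (rows/columns in the sector order above):
  C_11 = (0.75)(0.85) − (-0.40)(-0.25) = 0.5375
  C_12 = −[(-0.10)(0.85) − (-0.40)(-0.05)] = 0.1050
  C_13 = (-0.10)(-0.25) − (0.75)(-0.05) = 0.0625
  C_21 = −[(0.00)(0.85) − (-0.30)(-0.25)] = 0.0750
  C_22 = (0.70)(0.85) − (-0.30)(-0.05) = 0.5800
  C_23 = −[(0.70)(-0.25) − (0.00)(-0.05)] = 0.1750
  C_31 = (0.00)(-0.40) − (-0.30)(0.75) = 0.2250
  C_32 = −[(0.70)(-0.40) − (-0.30)(-0.10)] = 0.3100
  C_33 = (0.70)(0.75) − (0.00)(-0.10) = 0.5250
det(I−A) = Σ_j (I−A)_1j·C_1j = (0.70)(0.5375) + (0.00)(0.1050) + (-0.30)(0.0625) = 0.3575
adj(I−A) = Cᵀ =
  [ 0.5375   0.0750   0.2250]
  [ 0.1050   0.5800   0.3100]
  [ 0.0625   0.1750   0.5250]
(I − A)⁻¹ = adj(I−A) / det(I−A) ≈
  [   1.5035     0.2098     0.6294]
  [   0.2937     1.6224     0.8671]
  [   0.1748     0.4895     1.4685]
The output multiplier for sector j is the column-j sum of the Leontief inverse (I − A)⁻¹ = adj(I−A) / det(I−A).
Column 2 of adj(I−A): (0.0750, 0.5800, 0.1750); det(I−A) = 0.3575.
m_2 = (0.0750 + 0.5800 + 0.1750) / 0.3575 = 0.83 / 0.3575 ≈ 2.322.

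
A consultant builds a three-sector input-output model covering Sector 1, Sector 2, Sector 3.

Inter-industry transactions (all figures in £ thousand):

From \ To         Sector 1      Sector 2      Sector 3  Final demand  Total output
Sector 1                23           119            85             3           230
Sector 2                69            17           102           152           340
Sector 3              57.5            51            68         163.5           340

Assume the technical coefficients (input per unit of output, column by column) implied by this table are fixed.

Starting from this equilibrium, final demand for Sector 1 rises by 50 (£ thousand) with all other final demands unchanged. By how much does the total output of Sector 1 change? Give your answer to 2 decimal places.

Technical coefficients a_ij = z_ij / X_j:
  a_11 = 23/230 = 0.10, a_21 = 69/230 = 0.30, a_31 = 57.5/230 = 0.25
  a_12 = 119/340 = 0.35, a_22 = 17/340 = 0.05, a_32 = 51/340 = 0.15
  a_13 = 85/340 = 0.25, a_23 = 102/340 = 0.30, a_33 = 68/340 = 0.20
I − A =
  [   0.90    -0.35    -0.25]
  [  -0.30     0.95    -0.30]
  [  -0.25    -0.15     0.80]
Cofactors of I−A, C_ij = (−1)^(i+j)·(minor ij) (rows/columns in the sector order above):
  C_11 = (0.95)(0.80) − (-0.30)(-0.15) = 0.7150
  C_12 = −[(-0.30)(0.80) − (-0.30)(-0.25)] = 0.3150
  C_13 = (-0.30)(-0.15) − (0.95)(-0.25) = 0.2825
  C_21 = −[(-0.35)(0.80) − (-0.25)(-0.15)] = 0.3175
  C_22 = (0.90)(0.80) − (-0.25)(-0.25) = 0.6575
  C_23 = −[(0.90)(-0.15) − (-0.35)(-0.25)] = 0.2225
  C_31 = (-0.35)(-0.30) − (-0.25)(0.95) = 0.3425
  C_32 = −[(0.90)(-0.30) − (-0.25)(-0.30)] = 0.3450
  C_33 = (0.90)(0.95) − (-0.35)(-0.30) = 0.7500
det(I−A) = Σ_j (I−A)_1j·C_1j = (0.90)(0.7150) + (-0.35)(0.3150) + (-0.25)(0.2825) = 0.462625
adj(I−A) = Cᵀ =
  [ 0.7150   0.3175   0.3425]
  [ 0.3150   0.6575   0.3450]
  [ 0.2825   0.2225   0.7500]
(I − A)⁻¹ = adj(I−A) / det(I−A) ≈
  [   1.5455     0.6863     0.7403]
  [   0.6809     1.4212     0.7457]
  [   0.6106     0.4810     1.6212]
Δx = (I − A)⁻¹ Δd with Δd having +50 in the Sector 1 component and 0 elsewhere.
So Δx_1 = L_11 · (+50), where L_11 = adj(I−A)_11 / det(I−A) = 0.7150 / 0.462625.
Δx_1 = 0.7150 × (+50) / 0.462625 = 35.75 / 0.462625 ≈ 77.28.

Δx_1 = 77.28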